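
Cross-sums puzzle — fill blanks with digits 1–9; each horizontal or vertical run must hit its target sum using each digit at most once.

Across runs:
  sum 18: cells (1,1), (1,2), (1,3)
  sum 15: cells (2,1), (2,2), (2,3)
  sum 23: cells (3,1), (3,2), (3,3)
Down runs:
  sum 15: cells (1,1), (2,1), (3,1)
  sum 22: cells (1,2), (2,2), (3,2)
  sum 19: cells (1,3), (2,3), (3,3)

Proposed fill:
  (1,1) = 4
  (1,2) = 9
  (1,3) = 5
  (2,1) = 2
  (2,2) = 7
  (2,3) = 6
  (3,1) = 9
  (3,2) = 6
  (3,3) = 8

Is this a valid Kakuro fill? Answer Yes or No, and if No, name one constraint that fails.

Across: 4+9+5=18; 2+7+6=15; 9+6+8=23. Down: 4+2+9=15; 9+7+6=22; 5+6+8=19. No digit repeats within any run.

Yes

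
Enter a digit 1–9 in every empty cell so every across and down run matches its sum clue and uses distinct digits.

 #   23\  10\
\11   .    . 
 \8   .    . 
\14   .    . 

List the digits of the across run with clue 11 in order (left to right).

23 in 3 cells must be {6,8,9}.
The 8 across and the 23 down share only 6, so R2C1 = 6.
R2C2 = 8 − 6 = 2 completes the 8 across.
Given what's placed, R3C2 must be 5 to fit the 14 across and 10 down.
R1C2 = 10 − 7 = 3 completes the 10 down.
R3C1 = 14 − 5 = 9 completes the 14 across.
R1C1 = 11 − 3 = 8 completes the 11 across.

8 3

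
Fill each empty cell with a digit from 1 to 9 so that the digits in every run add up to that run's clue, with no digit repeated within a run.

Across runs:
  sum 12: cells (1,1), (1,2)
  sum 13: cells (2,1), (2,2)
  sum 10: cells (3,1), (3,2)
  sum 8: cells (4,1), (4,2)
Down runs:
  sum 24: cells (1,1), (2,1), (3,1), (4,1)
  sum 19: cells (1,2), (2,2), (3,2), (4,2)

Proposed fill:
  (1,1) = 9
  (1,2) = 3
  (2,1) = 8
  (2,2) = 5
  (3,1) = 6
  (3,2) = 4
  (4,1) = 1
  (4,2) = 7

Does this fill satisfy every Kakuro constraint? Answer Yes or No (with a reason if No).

Yes

Across: 9+3=12; 8+5=13; 6+4=10; 1+7=8. Down: 9+8+6+1=24; 3+5+4+7=19. No digit repeats within any run.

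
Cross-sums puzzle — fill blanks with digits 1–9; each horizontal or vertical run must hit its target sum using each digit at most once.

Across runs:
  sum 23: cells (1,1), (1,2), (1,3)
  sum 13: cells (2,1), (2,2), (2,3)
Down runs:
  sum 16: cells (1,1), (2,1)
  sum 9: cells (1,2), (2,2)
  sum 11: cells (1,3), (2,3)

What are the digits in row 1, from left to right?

9 8 6

23 in 3 cells must be {6,8,9}; 16 in 2 cells must be {7,9}.
The 23 across and the 16 down share only 9, so (1,1) = 9.
(2,1) = 16 − 9 = 7 completes the 16 down.
Nothing is forced directly, so branch on (1,2), whose candidates are 6 or 8. If (1,2) = 6: that forces (1,3) = 8, after which (2,2) would have to be in {1,2,4,5} for the 13 across but in {3} for the 9 down — contradiction. So (1,2) = 8.
(1,3) = 23 − 17 = 6 completes the 23 across.
(2,2) = 9 − 8 = 1 completes the 9 down.
(2,3) = 13 − 8 = 5 completes the 13 across.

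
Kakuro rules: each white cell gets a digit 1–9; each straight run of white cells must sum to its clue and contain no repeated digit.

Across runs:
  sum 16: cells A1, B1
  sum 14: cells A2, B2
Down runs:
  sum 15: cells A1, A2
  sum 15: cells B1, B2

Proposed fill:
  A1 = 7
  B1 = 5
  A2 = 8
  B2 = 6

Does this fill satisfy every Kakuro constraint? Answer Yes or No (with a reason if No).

No — the across run A1–B1 sums to 12, not 16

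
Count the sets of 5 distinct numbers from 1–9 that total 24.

11

5 distinct digits from 1–9 sum between 15 and 35.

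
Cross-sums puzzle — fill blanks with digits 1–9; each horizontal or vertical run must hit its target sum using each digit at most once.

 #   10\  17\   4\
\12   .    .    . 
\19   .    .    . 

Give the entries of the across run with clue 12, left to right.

17 in 2 cells must be {8,9}; 4 in 2 cells must be {1,3}.
The 19 across and the 4 down share only 3, so R2C3 = 3.
R1C3 = 4 − 3 = 1 completes the 4 down.
Given what's placed, R2C2 must be 9 to fit the 19 across and 17 down.
R1C2 = 17 − 9 = 8 completes the 17 down.
R2C1 = 19 − 12 = 7 completes the 19 across.
R1C1 = 12 − 9 = 3 completes the 12 across.

3 8 1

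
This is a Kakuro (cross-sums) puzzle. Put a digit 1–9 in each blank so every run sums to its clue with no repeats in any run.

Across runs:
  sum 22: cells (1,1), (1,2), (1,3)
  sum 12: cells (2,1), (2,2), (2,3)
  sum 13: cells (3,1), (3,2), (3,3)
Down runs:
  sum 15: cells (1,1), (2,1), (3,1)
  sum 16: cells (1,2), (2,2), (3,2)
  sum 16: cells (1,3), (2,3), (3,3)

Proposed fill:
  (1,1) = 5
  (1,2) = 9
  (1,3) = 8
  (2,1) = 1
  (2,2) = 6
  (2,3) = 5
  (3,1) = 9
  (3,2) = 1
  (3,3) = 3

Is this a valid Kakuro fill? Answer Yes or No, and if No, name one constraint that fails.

Across: 5+9+8=22; 1+6+5=12; 9+1+3=13. Down: 5+1+9=15; 9+6+1=16; 8+5+3=16. No digit repeats within any run.

Yes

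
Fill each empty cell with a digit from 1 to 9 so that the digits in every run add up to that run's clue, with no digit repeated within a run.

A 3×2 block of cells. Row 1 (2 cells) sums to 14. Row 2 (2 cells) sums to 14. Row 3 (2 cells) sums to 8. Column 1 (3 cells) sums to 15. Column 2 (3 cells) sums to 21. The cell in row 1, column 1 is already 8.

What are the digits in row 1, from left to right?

8 6

(1,2) = 14 − 8 = 6 completes the 14 across.
(2,2) = 8: the only remaining digit allowed by both the 14 across and the 21 down.
(3,2) = 21 − 14 = 7 completes the 21 down.
(2,1) = 14 − 8 = 6 completes the 14 across.
(3,1) = 8 − 7 = 1 completes the 8 across.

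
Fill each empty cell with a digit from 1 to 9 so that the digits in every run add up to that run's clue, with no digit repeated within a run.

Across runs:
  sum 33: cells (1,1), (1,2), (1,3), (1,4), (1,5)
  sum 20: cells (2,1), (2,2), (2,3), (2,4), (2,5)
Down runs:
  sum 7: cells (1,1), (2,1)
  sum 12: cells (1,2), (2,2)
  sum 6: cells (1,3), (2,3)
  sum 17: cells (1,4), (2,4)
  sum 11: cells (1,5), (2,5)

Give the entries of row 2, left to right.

3 5 1 9 2

17 in 2 cells must be {8,9}.
Nothing is forced directly, so branch on (1,3), whose candidates are 4 or 5. If (1,3) = 4: that forces (1,1) = 5, (2,1) = 2, after which (2,3) would have to be in {1,3,4,5,6,7,8,9} for the 20 across but in {2} for the 6 down — contradiction. So (1,3) = 5.
Given what's placed, (1,1) must be 4 to fit the 33 across and 7 down.
(2,1) = 7 − 4 = 3 completes the 7 down.
(2,3) = 6 − 5 = 1 completes the 6 down.
No cell is forced outright now. (1,4) can only be 8 or 9 (the digits allowed by both its 33 across and its 17 down). If (1,4) = 9: that forces (2,4) = 8, after which (2,2) would have to be in {2,6} for the 20 across but in {3,4,5,7,8,9} for the 12 down — contradiction. So (1,4) = 8.
(2,4) = 17 − 8 = 9 completes the 17 down.
Given what's placed, (2,2) must be 5 to fit the 20 across and 12 down.
(2,5) = 20 − 18 = 2 completes the 20 across.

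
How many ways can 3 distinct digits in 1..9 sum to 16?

8

3 distinct digits from 1–9 sum between 6 and 24.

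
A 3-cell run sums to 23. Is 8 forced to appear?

The only way to make 23 from 3 distinct digits is {6,8,9}, which contains 8.

Yes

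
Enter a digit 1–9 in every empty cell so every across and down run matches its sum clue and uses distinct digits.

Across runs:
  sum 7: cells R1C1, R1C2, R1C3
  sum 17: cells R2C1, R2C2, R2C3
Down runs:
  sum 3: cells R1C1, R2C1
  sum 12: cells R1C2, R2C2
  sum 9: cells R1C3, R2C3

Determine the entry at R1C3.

7 in 3 cells must be {1,2,4}; 3 in 2 cells must be {1,2}.
The 7 across and the 12 down share only 4, so R1C2 = 4.
R2C2 = 12 − 4 = 8 completes the 12 down.
Given what's placed, R2C1 must be 2 to fit the 17 across and 3 down.
R2C3 = 17 − 10 = 7 completes the 17 across.
R1C1 = 3 − 2 = 1 completes the 3 down.
R1C3 = 7 − 5 = 2 completes the 7 across.

2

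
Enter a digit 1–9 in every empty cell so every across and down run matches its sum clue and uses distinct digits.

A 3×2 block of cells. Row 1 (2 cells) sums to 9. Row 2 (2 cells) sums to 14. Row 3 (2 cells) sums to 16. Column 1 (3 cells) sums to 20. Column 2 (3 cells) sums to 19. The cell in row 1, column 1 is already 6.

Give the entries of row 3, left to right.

16 in 2 cells must be {7,9}.
(1,2) = 9 − 6 = 3 completes the 9 across.
(2,2) = 9: the only remaining digit allowed by both the 14 across and the 19 down.
(3,1) = 9: the only remaining digit allowed by both the 16 across and the 20 down.
(3,2) = 16 − 9 = 7 completes the 16 across.
(2,1) = 14 − 9 = 5 completes the 14 across.

9 7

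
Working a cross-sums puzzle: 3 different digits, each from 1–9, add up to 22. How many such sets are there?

3 distinct digits from 1–9 sum between 6 and 24.
Enumerating: {5,8,9}, {6,7,9}.

2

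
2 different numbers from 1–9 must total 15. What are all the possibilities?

{6,9}; {7,8}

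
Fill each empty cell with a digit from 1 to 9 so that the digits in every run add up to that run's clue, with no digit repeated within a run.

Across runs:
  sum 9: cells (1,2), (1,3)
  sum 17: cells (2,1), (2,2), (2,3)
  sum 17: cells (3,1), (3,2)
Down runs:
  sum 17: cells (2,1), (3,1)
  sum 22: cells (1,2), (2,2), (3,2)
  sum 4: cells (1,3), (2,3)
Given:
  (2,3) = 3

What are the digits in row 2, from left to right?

9 5 3

17 in 2 cells must be {8,9}; 4 in 2 cells must be {1,3}.
(1,3) = 4 − 3 = 1 completes the 4 down.
(1,2) = 9 − 1 = 8 completes the 9 across.
Given what's placed, (3,2) must be 9 to fit the 17 across and 22 down.
(2,2) = 22 − 17 = 5 completes the 22 down.
(3,1) = 17 − 9 = 8 completes the 17 across.
(2,1) = 17 − 8 = 9 completes the 17 across.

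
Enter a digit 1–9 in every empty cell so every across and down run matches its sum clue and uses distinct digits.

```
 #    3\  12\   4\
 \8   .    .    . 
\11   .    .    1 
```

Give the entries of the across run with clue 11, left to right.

3 in 2 cells must be {1,2}; 4 in 2 cells must be {1,3}.
R1C3 = 4 − 1 = 3 completes the 4 down.
Given what's placed, R2C1 must be 2 to fit the 11 across and 3 down.
R2C2 = 11 − 3 = 8 completes the 11 across.
R1C1 = 3 − 2 = 1 completes the 3 down.
R1C2 = 8 − 4 = 4 completes the 8 across.

2 8 1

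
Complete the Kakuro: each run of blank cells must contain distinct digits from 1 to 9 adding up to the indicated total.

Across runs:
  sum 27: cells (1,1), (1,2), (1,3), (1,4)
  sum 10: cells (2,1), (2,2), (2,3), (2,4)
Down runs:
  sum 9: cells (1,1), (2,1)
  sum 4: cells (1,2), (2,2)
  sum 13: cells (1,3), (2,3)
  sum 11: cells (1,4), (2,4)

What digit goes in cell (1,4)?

8

10 in 4 cells must be {1,2,3,4}; 4 in 2 cells must be {1,3}.
Only 3 fits (1,2) under both its across sum 27 and down sum 4.
(2,2) = 4 − 3 = 1 completes the 4 down.
Given what's placed, (2,3) must be 4 to fit the 10 across and 13 down.
(1,3) = 13 − 4 = 9 completes the 13 down.
No cell is forced outright now. (2,1) can only be 2 or 3 (the digits allowed by both its 10 across and its 9 down). If (2,1) = 3: then (1,1) would have to be in {7,8} for the 27 across but in {6} for the 9 down — contradiction. So (2,1) = 2.
(1,1) = 9 − 2 = 7 completes the 9 down.
(1,4) = 27 − 19 = 8 completes the 27 across.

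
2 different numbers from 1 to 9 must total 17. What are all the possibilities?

{8,9}

2 distinct digits from 1–9 sum between 3 and 17.
Only one set works: {8,9}.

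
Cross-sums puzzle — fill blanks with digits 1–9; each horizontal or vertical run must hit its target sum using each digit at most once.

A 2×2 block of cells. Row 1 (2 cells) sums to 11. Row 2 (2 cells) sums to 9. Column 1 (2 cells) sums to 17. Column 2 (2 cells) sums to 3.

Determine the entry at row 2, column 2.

1

17 in 2 cells must be {8,9}; 3 in 2 cells must be {1,2}.
The 11 across and the 3 down share only 2, so (1,2) = 2.
The 9 across and the 17 down share only 8, so (2,1) = 8.
(2,2) = 9 − 8 = 1 completes the 9 across.
(1,1) = 11 − 2 = 9 completes the 11 across.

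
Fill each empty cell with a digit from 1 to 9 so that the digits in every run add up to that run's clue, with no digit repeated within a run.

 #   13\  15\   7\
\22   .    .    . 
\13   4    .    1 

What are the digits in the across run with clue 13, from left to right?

R1C1 = 13 − 4 = 9 completes the 13 down.
R1C3 = 7 − 1 = 6 completes the 7 down.
R2C2 = 13 − 5 = 8 completes the 13 across.
R1C2 = 22 − 15 = 7 completes the 22 across.

4, 8, 1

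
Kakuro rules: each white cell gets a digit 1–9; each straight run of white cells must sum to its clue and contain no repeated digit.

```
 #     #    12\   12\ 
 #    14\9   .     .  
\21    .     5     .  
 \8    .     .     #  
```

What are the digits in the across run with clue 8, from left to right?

5 3

R2C1 = 9: the only remaining digit allowed by both the 21 across and the 14 down.
R2C3 = 21 − 14 = 7 completes the 21 across.
R3C1 = 14 − 9 = 5 completes the 14 down.
R3C2 = 8 − 5 = 3 completes the 8 across.
R1C2 = 12 − 8 = 4 completes the 12 down.
R1C3 = 9 − 4 = 5 completes the 9 across.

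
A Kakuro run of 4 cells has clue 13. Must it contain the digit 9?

Counterexample: {1,2,3,7} sums to 13 without using 9.

No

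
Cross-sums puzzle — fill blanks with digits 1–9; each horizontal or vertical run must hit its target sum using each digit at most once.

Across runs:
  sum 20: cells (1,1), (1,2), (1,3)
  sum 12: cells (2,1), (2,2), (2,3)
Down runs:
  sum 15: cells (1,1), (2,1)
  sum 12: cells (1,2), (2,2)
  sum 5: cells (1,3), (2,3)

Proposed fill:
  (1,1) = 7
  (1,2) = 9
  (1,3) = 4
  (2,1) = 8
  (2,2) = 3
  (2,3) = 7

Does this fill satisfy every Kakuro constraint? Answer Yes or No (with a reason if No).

No — the down run (1,3)–(2,3) sums to 11, not 5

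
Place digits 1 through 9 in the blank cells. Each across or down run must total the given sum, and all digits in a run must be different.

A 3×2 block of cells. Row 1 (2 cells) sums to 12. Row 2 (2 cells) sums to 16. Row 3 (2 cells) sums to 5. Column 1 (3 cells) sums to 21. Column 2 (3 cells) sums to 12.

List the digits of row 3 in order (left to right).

4 1

16 in 2 cells must be {7,9}.
The 5 across and the 21 down share only 4, so (3,1) = 4.
(3,2) = 5 − 4 = 1 completes the 5 across.
Given what's placed, (2,1) must be 9 to fit the 16 across and 21 down.
(2,2) = 16 − 9 = 7 completes the 16 across.
(1,1) = 21 − 13 = 8 completes the 21 down.
(1,2) = 12 − 8 = 4 completes the 12 across.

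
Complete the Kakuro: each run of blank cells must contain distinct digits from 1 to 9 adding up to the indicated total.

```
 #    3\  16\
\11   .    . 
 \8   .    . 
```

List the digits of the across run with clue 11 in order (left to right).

2 9

3 in 2 cells must be {1,2}; 16 in 2 cells must be {7,9}.
The 11 across and the 3 down share only 2, so R1C1 = 2.
R1C2 = 11 − 2 = 9 completes the 11 across.
R2C1 = 3 − 2 = 1 completes the 3 down.
R2C2 = 8 − 1 = 7 completes the 8 across.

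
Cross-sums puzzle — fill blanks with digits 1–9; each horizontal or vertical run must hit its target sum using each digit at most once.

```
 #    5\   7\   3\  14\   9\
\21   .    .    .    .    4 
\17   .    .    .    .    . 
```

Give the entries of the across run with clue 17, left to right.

3, 1, 2, 6, 5

3 in 2 cells must be {1,2}.
R2C5 = 9 − 4 = 5 completes the 9 down.
Given what's placed, R2C4 must be 6 to fit the 17 across and 14 down.
R1C4 = 14 − 6 = 8 completes the 14 down.
Nothing is forced directly, so branch on R1C3, whose candidates are 1 or 2. If R1C3 = 2: that forces R1C1 = 1, R1C2 = 6, after which R2C1 would have to be in {1,2,3} for the 17 across but in {4} for the 5 down — contradiction. So R1C3 = 1.
R2C3 = 3 − 1 = 2 completes the 3 down.
Nothing is forced directly, so branch on R2C1, whose candidates are 1 or 3. If R2C1 = 1: then R1C1 would have to be in {2,3,5,6} for the 21 across but in {4} for the 5 down — contradiction. So R2C1 = 3.
R1C1 = 5 − 3 = 2 completes the 5 down.
R1C2 = 21 − 15 = 6 completes the 21 across.
R2C2 = 17 − 16 = 1 completes the 17 across.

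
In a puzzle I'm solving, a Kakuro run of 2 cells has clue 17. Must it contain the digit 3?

No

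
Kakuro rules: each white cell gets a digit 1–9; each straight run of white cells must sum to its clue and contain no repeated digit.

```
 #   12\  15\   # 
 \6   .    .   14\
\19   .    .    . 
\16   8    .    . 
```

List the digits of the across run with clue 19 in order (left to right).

Given what's placed, R1C1 must be 1 to fit the 6 across and 12 down.
R1C2 = 6 − 1 = 5 completes the 6 across.
R2C1 = 12 − 9 = 3 completes the 12 down.
R2C3 = 9: the only remaining digit allowed by both the 19 across and the 14 down.
R3C3 = 14 − 9 = 5 completes the 14 down.
R2C2 = 19 − 12 = 7 completes the 19 across.
R3C2 = 16 − 13 = 3 completes the 16 across.

3 7 9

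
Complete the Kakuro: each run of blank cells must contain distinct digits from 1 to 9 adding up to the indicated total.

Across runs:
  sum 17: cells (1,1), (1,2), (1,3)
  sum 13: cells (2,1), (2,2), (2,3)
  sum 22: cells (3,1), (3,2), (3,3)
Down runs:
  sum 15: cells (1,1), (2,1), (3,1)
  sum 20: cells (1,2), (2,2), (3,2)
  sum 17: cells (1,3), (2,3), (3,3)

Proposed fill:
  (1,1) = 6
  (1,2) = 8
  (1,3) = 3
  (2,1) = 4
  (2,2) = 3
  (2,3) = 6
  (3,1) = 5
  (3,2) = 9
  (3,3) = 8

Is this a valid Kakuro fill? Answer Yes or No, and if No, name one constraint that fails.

Across: 6+8+3=17; 4+3+6=13; 5+9+8=22. Down: 6+4+5=15; 8+3+9=20; 3+6+8=17. No digit repeats within any run.

Yes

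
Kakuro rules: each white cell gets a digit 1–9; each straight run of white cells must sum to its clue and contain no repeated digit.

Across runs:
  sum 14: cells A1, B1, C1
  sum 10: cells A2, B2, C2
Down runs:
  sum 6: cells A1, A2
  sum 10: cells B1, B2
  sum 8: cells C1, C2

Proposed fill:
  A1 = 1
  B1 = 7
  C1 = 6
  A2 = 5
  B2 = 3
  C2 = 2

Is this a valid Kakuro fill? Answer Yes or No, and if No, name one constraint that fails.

Across: 1+7+6=14; 5+3+2=10. Down: 1+5=6; 7+3=10; 6+2=8. No digit repeats within any run.

Yes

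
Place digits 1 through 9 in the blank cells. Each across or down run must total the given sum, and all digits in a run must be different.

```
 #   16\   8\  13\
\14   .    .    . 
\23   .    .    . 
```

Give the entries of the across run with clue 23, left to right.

9, 6, 8

23 in 3 cells must be {6,8,9}; 16 in 2 cells must be {7,9}.
The 23 across and the 16 down share only 9, so R2C1 = 9.
Given what's placed, R2C2 must be 6 to fit the 23 across and 8 down.
R2C3 = 23 − 15 = 8 completes the 23 across.
R1C1 = 16 − 9 = 7 completes the 16 down.
R1C2 = 8 − 6 = 2 completes the 8 down.
R1C3 = 14 − 9 = 5 completes the 14 across.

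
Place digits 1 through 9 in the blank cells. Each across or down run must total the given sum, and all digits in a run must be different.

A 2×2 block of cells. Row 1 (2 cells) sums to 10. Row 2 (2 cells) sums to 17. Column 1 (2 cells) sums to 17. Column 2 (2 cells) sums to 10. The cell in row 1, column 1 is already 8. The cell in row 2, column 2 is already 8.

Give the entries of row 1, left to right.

8 2

17 in 2 cells must be {8,9}.
(1,2) = 10 − 8 = 2 completes the 10 across.
(2,1) = 17 − 8 = 9 completes the 17 across.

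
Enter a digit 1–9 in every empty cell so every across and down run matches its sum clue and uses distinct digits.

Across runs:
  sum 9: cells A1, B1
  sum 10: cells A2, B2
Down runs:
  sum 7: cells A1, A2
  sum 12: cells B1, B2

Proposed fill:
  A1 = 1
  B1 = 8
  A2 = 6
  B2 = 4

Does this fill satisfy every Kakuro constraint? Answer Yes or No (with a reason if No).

Across: 1+8=9; 6+4=10. Down: 1+6=7; 8+4=12. No digit repeats within any run.

Yes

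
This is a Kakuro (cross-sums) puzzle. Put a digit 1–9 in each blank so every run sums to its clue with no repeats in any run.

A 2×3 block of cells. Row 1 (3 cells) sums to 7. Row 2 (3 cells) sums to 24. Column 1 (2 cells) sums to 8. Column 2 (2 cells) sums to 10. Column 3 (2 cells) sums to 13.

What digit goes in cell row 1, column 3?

7 in 3 cells must be {1,2,4}; 24 in 3 cells must be {7,8,9}.
The 7 across and the 13 down share only 4, so (1,3) = 4.
The 24 across and the 8 down share only 7, so (2,1) = 7.
(2,3) = 13 − 4 = 9 completes the 13 down.
(1,1) = 8 − 7 = 1 completes the 8 down.
(1,2) = 7 − 5 = 2 completes the 7 across.
(2,2) = 24 − 16 = 8 completes the 24 across.

4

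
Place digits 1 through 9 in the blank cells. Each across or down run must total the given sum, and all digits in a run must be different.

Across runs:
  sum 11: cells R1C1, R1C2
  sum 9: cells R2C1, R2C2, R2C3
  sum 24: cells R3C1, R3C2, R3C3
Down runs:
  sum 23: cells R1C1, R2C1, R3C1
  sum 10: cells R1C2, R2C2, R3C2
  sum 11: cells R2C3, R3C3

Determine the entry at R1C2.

2

24 in 3 cells must be {7,8,9}; 23 in 3 cells must be {6,8,9}.
Only 6 fits R2C1 under both its across sum 9 and down sum 23.
Given what's placed, R2C3 must be 2 to fit the 9 across and 11 down.
Intersecting the 24 across with the 10 down forces R3C2 = 7.
R3C3 = 11 − 2 = 9 completes the 11 down.
Given what's placed, R1C2 must be 2 to fit the 11 across and 10 down.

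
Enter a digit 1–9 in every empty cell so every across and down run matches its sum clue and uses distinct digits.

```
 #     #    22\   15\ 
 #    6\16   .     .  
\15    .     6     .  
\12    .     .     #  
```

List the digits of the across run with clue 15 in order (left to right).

16 in 2 cells must be {7,9}.
No cell is forced outright now. R2C3 can only be 7 or 8 (the digits allowed by both its 15 across and its 15 down). If R2C3 = 7: then R1C3 would have to be in {7,9} for the 16 across but in {8} for the 15 down — contradiction. So R2C3 = 8.
R1C3 = 15 − 8 = 7 completes the 15 down.
R2C1 = 15 − 14 = 1 completes the 15 across.
R3C1 = 6 − 1 = 5 completes the 6 down.
R3C2 = 12 − 5 = 7 completes the 12 across.
R1C2 = 16 − 7 = 9 completes the 16 across.

1 6 8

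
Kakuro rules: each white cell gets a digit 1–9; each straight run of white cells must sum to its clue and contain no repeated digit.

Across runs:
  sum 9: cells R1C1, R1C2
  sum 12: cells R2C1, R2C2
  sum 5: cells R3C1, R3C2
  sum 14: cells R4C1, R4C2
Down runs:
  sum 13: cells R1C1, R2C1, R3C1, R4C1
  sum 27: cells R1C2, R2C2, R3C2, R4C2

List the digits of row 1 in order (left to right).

3, 6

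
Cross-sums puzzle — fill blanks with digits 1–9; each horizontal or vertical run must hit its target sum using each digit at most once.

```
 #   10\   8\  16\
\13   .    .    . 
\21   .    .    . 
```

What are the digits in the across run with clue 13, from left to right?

1 3 9

16 in 2 cells must be {7,9}.
Nothing is forced directly, so branch on R2C2, whose candidates are 5 or 6 or 7. If R2C2 = 6: that forces R1C2 = 2, R1C3 = 7, after which R2C3 would have to be in {7,8} for the 21 across but in {9} for the 16 down — contradiction. If R2C2 = 7: that forces R1C2 = 1, R2C3 = 9, R1C3 = 7, after which R2C1 would have to be in {5} for the 21 across but in {1,2,3,4,6,7,8,9} for the 10 down — contradiction. So R2C2 = 5.
R1C2 = 8 − 5 = 3 completes the 8 down.
Given what's placed, R1C3 must be 9 to fit the 13 across and 16 down.
R2C3 = 16 − 9 = 7 completes the 16 down.
R1C1 = 13 − 12 = 1 completes the 13 across.
R2C1 = 21 − 12 = 9 completes the 21 across.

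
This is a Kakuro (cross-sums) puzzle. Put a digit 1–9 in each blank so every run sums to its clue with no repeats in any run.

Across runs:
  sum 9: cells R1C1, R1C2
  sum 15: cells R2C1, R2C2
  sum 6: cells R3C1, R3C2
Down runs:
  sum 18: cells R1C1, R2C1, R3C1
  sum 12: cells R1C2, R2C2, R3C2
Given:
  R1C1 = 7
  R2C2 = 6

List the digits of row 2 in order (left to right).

R1C2 = 9 − 7 = 2 completes the 9 across.
R2C1 = 15 − 6 = 9 completes the 15 across.
R3C1 = 18 − 16 = 2 completes the 18 down.
R3C2 = 6 − 2 = 4 completes the 6 across.

9 6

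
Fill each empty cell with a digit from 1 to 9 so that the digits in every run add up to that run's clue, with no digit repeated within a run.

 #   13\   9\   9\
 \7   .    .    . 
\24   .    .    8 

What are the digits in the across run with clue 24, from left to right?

9 7 8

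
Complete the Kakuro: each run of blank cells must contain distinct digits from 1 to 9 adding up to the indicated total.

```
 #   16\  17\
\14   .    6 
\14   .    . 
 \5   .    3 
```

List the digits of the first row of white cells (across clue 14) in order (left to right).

8, 6

R1C1 = 14 − 6 = 8 completes the 14 across.
R2C2 = 17 − 9 = 8 completes the 17 down.
R3C1 = 5 − 3 = 2 completes the 5 across.
R2C1 = 14 − 8 = 6 completes the 14 across.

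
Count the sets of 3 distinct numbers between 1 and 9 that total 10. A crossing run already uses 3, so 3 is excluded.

2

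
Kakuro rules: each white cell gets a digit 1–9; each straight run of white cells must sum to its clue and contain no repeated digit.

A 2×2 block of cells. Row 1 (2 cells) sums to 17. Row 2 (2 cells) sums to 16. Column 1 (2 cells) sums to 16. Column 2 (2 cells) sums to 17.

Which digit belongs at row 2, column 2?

9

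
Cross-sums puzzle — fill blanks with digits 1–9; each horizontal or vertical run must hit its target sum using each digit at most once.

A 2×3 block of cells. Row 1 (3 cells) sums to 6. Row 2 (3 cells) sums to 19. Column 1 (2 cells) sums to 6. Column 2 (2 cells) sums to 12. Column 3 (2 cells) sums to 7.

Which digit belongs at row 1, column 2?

6 in 3 cells must be {1,2,3}.
The 6 across and the 12 down share only 3, so (1,2) = 3.
(2,2) = 12 − 3 = 9 completes the 12 down.
Nothing is forced directly, so branch on (2,1), whose candidates are 2 or 4. If (2,1) = 2: then (1,1) would have to be in {1,2} for the 6 across but in {4} for the 6 down — contradiction. So (2,1) = 4.
(1,1) = 6 − 4 = 2 completes the 6 down.
(1,3) = 6 − 5 = 1 completes the 6 across.
(2,3) = 19 − 13 = 6 completes the 19 across.

3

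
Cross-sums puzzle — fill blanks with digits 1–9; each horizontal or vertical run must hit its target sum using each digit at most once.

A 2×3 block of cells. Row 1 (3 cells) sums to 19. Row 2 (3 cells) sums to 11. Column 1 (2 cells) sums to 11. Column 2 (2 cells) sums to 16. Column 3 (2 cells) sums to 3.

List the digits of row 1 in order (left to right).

16 in 2 cells must be {7,9}; 3 in 2 cells must be {1,2}.
The 19 across and the 3 down share only 2, so (1,3) = 2.
The 11 across and the 16 down share only 7, so (2,2) = 7.
(2,3) = 3 − 2 = 1 completes the 3 down.
(1,2) = 16 − 7 = 9 completes the 16 down.
(2,1) = 11 − 8 = 3 completes the 11 across.
(1,1) = 19 − 11 = 8 completes the 19 across.

8 9 2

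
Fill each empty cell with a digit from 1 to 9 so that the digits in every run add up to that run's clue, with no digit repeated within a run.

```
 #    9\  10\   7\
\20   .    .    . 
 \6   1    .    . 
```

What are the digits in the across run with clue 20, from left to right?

8 7 5

6 in 3 cells must be {1,2,3}.
R1C1 = 9 − 1 = 8 completes the 9 down.
No cell is forced outright now. R2C2 can only be 2 or 3 (the digits allowed by both its 6 across and its 10 down). If R2C2 = 2: then R1C2 would have to be in {3,5,7,9} for the 20 across but in {8} for the 10 down — contradiction. So R2C2 = 3.
R1C2 = 10 − 3 = 7 completes the 10 down.
R1C3 = 20 − 15 = 5 completes the 20 across.
R2C3 = 6 − 4 = 2 completes the 6 across.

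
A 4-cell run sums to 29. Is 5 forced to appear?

The only way to make 29 from 4 distinct digits is {5,7,8,9}, which contains 5.

Yes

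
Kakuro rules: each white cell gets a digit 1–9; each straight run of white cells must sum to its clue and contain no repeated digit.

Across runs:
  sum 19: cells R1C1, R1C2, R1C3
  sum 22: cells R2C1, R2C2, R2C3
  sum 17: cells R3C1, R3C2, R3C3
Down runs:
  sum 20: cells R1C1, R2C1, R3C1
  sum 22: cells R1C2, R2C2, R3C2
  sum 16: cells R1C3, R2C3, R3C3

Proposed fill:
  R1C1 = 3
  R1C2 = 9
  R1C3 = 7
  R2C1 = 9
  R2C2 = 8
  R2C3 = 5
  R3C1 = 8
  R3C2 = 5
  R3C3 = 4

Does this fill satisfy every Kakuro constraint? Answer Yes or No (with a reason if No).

Yes

Across: 3+9+7=19; 9+8+5=22; 8+5+4=17. Down: 3+9+8=20; 9+8+5=22; 7+5+4=16. No digit repeats within any run.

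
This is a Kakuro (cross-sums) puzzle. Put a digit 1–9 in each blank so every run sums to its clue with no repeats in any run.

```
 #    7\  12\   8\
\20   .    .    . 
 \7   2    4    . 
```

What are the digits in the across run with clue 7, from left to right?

7 in 3 cells must be {1,2,4}.
R1C1 = 7 − 2 = 5 completes the 7 down.
R1C2 = 12 − 4 = 8 completes the 12 down.
R1C3 = 20 − 13 = 7 completes the 20 across.
R2C3 = 7 − 6 = 1 completes the 7 across.

2, 4, 1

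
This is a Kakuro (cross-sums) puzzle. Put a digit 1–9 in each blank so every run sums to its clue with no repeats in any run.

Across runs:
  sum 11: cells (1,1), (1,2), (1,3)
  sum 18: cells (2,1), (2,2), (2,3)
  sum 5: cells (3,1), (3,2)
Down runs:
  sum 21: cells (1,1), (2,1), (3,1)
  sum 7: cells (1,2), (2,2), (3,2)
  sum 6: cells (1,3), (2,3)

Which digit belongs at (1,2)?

7 in 3 cells must be {1,2,4}.
Only 4 fits (3,1) under both its across sum 5 and down sum 21.
(3,2) = 5 − 4 = 1 completes the 5 across.
Given what's placed, (1,1) must be 8 to fit the 11 across and 21 down.
(1,2) = 2: the only remaining digit allowed by both the 11 across and the 7 down.

2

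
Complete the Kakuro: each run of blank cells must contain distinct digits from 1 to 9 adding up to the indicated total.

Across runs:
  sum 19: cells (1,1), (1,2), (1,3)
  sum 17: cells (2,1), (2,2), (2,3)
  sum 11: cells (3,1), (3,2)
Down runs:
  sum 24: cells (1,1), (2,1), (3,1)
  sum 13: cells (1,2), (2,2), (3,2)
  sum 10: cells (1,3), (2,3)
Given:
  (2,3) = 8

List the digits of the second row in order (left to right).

7, 2, 8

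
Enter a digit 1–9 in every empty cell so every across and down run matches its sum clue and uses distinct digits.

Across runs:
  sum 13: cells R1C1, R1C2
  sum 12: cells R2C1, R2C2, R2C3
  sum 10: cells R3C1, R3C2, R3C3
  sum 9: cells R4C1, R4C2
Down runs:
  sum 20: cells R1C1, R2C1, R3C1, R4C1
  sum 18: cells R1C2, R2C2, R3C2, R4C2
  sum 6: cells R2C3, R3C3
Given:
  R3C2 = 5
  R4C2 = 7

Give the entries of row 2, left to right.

6 2 4

Given what's placed, R1C2 must be 4 to fit the 13 across and 18 down.
R2C2 = 18 − 16 = 2 completes the 18 down.
R4C1 = 9 − 7 = 2 completes the 9 across.
R1C1 = 13 − 4 = 9 completes the 13 across.
No cell is forced outright now. R2C3 can only be 1 or 4 (the digits allowed by both its 12 across and its 6 down). If R2C3 = 1: then R2C1 would have to be in {9} for the 12 across but in {1,3,4,5,6,8} for the 20 down — contradiction. So R2C3 = 4.
R2C1 = 12 − 6 = 6 completes the 12 across.
R3C1 = 20 − 17 = 3 completes the 20 down.
R3C3 = 10 − 8 = 2 completes the 10 across.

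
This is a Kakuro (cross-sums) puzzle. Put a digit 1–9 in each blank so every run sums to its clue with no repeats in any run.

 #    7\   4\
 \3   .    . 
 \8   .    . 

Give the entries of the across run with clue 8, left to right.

5, 3

3 in 2 cells must be {1,2}; 4 in 2 cells must be {1,3}.
The 3 across and the 4 down share only 1, so R1C2 = 1.
R2C2 = 4 − 1 = 3 completes the 4 down.
R1C1 = 3 − 1 = 2 completes the 3 across.
R2C1 = 8 − 3 = 5 completes the 8 across.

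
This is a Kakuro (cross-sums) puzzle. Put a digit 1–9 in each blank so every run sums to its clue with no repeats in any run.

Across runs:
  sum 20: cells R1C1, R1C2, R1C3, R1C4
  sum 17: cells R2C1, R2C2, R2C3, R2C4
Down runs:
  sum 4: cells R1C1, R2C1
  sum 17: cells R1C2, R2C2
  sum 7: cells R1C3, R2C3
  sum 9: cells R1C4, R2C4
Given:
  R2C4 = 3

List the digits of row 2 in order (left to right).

1, 8, 5, 3

4 in 2 cells must be {1,3}; 17 in 2 cells must be {8,9}.
R1C4 = 9 − 3 = 6 completes the 9 down.
R2C1 = 1: the only remaining digit allowed by both the 17 across and the 4 down.
R1C1 = 4 − 1 = 3 completes the 4 down.
R1C2 = 9: the only remaining digit allowed by both the 20 across and the 17 down.
R1C3 = 20 − 18 = 2 completes the 20 across.
R2C2 = 17 − 9 = 8 completes the 17 down.
R2C3 = 17 − 12 = 5 completes the 17 across.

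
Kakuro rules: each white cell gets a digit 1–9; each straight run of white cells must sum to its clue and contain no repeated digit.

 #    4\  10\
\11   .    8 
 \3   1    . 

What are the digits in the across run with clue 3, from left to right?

3 in 2 cells must be {1,2}; 4 in 2 cells must be {1,3}.
R1C1 = 11 − 8 = 3 completes the 11 across.
R2C2 = 3 − 1 = 2 completes the 3 across.

1 2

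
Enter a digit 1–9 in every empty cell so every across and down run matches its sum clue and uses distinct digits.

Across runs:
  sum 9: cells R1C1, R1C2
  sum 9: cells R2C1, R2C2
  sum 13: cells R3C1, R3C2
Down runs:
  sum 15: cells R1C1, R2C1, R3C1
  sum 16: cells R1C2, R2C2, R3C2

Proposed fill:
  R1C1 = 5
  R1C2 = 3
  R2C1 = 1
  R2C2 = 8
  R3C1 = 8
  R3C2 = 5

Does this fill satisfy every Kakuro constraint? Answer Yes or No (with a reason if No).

No — the across run R1C1–R1C2 sums to 8, not 9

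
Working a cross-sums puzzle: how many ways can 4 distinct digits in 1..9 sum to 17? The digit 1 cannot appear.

4 distinct digits from 1–9 sum between 10 and 30.
Dropping sets that contain 1.
Enumerating: {2,3,4,8}, {2,3,5,7}, {2,4,5,6}.

3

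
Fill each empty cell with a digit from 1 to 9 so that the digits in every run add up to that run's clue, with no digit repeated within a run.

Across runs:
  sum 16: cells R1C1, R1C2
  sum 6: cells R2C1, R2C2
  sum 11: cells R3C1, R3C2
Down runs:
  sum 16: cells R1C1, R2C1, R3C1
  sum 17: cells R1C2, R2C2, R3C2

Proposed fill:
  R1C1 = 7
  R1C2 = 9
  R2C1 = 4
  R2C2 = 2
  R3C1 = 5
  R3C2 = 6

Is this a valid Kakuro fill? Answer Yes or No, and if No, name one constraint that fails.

Yes

Across: 7+9=16; 4+2=6; 5+6=11. Down: 7+4+5=16; 9+2+6=17. No digit repeats within any run.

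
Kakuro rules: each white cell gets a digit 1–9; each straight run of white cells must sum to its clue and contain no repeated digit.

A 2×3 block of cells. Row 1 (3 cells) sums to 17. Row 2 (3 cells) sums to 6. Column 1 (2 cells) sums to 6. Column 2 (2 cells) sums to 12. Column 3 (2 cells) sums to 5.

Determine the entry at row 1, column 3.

6 in 3 cells must be {1,2,3}.
The 6 across and the 12 down share only 3, so (2,2) = 3.
(1,2) = 12 − 3 = 9 completes the 12 down.
Nothing is forced directly, so branch on (2,1), whose candidates are 1 or 2. If (2,1) = 2: then (1,1) would have to be in {1,2,3,5,6,7} for the 17 across but in {4} for the 6 down — contradiction. So (2,1) = 1.
(1,1) = 6 − 1 = 5 completes the 6 down.
(1,3) = 17 − 14 = 3 completes the 17 across.
(2,3) = 6 − 4 = 2 completes the 6 across.

3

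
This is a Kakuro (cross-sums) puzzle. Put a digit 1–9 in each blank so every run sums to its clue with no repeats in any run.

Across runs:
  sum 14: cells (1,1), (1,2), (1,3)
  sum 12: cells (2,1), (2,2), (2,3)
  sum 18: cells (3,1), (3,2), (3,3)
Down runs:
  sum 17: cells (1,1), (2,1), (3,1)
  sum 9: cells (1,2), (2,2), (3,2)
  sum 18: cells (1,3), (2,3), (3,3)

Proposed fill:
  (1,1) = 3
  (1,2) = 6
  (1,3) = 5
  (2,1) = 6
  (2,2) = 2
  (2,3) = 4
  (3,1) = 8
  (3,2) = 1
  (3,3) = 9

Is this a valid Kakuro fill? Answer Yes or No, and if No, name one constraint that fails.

Across: 3+6+5=14; 6+2+4=12; 8+1+9=18. Down: 3+6+8=17; 6+2+1=9; 5+4+9=18. No digit repeats within any run.

Yes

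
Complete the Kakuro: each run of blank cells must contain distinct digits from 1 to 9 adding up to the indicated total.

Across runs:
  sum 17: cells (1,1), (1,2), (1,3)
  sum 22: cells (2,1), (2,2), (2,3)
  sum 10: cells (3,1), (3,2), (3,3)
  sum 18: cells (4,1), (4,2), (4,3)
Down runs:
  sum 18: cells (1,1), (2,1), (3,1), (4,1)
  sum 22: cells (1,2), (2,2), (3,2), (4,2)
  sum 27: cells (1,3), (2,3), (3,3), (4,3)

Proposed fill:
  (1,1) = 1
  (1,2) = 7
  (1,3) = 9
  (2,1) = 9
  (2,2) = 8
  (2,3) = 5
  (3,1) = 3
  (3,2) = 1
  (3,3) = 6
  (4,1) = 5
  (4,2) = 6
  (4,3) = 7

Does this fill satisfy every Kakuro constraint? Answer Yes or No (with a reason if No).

Yes

Across: 1+7+9=17; 9+8+5=22; 3+1+6=10; 5+6+7=18. Down: 1+9+3+5=18; 7+8+1+6=22; 9+5+6+7=27. No digit repeats within any run.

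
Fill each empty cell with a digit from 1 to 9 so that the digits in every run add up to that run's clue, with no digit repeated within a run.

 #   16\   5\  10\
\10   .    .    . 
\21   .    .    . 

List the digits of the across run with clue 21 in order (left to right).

9, 4, 8

16 in 2 cells must be {7,9}.
The 10 across and the 16 down share only 7, so R1C1 = 7.
R2C1 = 16 − 7 = 9 completes the 16 down.
Given what's placed, R2C2 must be 4 to fit the 21 across and 5 down.
R2C3 = 21 − 13 = 8 completes the 21 across.
R1C2 = 5 − 4 = 1 completes the 5 down.
R1C3 = 10 − 8 = 2 completes the 10 across.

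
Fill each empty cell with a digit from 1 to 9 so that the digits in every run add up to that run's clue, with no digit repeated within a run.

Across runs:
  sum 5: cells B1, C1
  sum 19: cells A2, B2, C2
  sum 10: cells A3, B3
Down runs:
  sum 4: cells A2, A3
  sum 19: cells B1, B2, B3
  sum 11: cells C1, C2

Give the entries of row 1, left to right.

4 in 2 cells must be {1,3}.
The 19 across and the 4 down share only 3, so A2 = 3.
A3 = 4 − 3 = 1 completes the 4 down.
B3 = 10 − 1 = 9 completes the 10 across.
B2 = 7: the only remaining digit allowed by both the 19 across and the 19 down.
C2 = 19 − 10 = 9 completes the 19 across.
B1 = 19 − 16 = 3 completes the 19 down.
C1 = 5 − 3 = 2 completes the 5 across.

3, 2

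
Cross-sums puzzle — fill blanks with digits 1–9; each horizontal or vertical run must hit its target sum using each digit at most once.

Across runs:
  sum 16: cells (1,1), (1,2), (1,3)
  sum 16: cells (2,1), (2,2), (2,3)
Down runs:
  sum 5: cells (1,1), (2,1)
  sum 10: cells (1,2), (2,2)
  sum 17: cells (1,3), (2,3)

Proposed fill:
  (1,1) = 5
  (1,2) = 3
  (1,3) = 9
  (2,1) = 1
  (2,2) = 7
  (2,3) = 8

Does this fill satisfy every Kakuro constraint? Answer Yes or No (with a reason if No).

No — the down run (1,1)–(2,1) sums to 6, not 5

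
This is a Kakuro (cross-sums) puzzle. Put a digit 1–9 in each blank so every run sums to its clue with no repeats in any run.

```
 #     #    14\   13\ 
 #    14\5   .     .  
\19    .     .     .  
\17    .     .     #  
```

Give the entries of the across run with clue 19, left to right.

6 4 9

17 in 2 cells must be {8,9}.
The 5 across and the 13 down share only 4, so R1C3 = 4.
R2C3 = 13 − 4 = 9 completes the 13 down.
R1C2 = 5 − 4 = 1 completes the 5 across.
No cell is forced outright now. R2C1 can only be 6 or 8 (the digits allowed by both its 19 across and its 14 down). If R2C1 = 8: then R2C2 would have to be in {2} for the 19 across but in {4,5,6,7,8,9} for the 14 down — contradiction. So R2C1 = 6.
R2C2 = 19 − 15 = 4 completes the 19 across.
R3C1 = 14 − 6 = 8 completes the 14 down.
R3C2 = 17 − 8 = 9 completes the 17 across.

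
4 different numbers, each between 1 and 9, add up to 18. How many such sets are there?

11

4 distinct digits from 1–9 sum between 10 and 30.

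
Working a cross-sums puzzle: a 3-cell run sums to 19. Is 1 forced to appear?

No

Counterexample: {2,8,9} sums to 19 without using 1.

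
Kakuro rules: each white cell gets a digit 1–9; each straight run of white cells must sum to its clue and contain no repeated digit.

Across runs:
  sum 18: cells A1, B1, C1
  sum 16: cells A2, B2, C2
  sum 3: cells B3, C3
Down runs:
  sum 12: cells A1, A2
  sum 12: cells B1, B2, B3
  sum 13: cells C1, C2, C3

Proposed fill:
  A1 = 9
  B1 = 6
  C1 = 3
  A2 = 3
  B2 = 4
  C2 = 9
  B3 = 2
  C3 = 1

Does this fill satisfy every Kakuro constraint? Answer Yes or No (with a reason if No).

Yes

Across: 9+6+3=18; 3+4+9=16; 2+1=3. Down: 9+3=12; 6+4+2=12; 3+9+1=13. No digit repeats within any run.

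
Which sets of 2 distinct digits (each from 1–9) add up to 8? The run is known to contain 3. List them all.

2 distinct digits from 1–9 sum between 3 and 17.
Keeping only sets containing 3.
Only one set works: {3,5}.

{3,5}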